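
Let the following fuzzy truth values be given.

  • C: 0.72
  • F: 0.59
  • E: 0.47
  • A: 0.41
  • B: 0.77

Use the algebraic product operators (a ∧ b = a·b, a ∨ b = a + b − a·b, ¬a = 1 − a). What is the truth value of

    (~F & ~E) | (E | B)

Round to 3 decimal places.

0.905

~F = 1 − 0.5900 = 0.4100
~E = 1 − 0.4700 = 0.5300
~F & ~E = a·b on (0.4100, 0.5300) = 0.2173
E | B = a + b − a·b on (0.4700, 0.7700) = 0.8781
(~F & ~E) | (E | B) = a + b − a·b on (0.2173, 0.8781) = 0.9046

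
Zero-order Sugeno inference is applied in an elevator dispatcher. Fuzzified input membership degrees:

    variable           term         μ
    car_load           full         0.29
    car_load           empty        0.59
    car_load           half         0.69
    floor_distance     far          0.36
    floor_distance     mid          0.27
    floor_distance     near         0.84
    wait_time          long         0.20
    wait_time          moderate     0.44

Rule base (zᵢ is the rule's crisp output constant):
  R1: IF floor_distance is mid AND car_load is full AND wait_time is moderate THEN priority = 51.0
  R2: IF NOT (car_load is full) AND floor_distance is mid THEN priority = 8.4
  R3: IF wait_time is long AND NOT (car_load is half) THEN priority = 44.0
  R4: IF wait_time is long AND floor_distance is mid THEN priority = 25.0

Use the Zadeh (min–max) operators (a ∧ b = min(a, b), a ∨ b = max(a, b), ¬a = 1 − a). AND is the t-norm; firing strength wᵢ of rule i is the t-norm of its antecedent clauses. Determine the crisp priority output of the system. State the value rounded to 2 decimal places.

R1 (z=51.0): mid=0.27, full=0.29, moderate=0.44; AND[min(a, b)] → w = 0.27
R2 (z=8.4): ¬full=1−0.29=0.71, mid=0.27; AND[min(a, b)] → w = 0.27
R3 (z=44.0): long=0.20, ¬half=1−0.69=0.31; AND[min(a, b)] → w = 0.20
R4 (z=25.0): long=0.20, mid=0.27; AND[min(a, b)] → w = 0.20
Weighted average = (0.27·51.0 + 0.27·8.4 + 0.20·44.0 + 0.20·25.0) / (0.27 + 0.27 + 0.20 + 0.20)
  = 29.8380 / 0.9400 = 31.74

31.74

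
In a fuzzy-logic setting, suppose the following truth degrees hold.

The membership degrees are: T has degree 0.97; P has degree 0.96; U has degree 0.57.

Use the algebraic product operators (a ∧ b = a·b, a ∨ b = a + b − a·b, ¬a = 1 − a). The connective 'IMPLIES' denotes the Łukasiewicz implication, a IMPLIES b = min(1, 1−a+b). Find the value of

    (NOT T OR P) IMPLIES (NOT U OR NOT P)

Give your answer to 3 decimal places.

0.492

NOT T = 1 − 0.9700 = 0.0300
NOT T OR P = a + b − a·b on (0.0300, 0.9600) = 0.9612
NOT U = 1 − 0.5700 = 0.4300
NOT P = 1 − 0.9600 = 0.0400
NOT U OR NOT P = a + b − a·b on (0.4300, 0.0400) = 0.4528
(NOT T OR P) IMPLIES (NOT U OR NOT P)  [Łukasiewicz: min(1, 1−a+b)] with a=0.9612, b=0.4528 → 0.4916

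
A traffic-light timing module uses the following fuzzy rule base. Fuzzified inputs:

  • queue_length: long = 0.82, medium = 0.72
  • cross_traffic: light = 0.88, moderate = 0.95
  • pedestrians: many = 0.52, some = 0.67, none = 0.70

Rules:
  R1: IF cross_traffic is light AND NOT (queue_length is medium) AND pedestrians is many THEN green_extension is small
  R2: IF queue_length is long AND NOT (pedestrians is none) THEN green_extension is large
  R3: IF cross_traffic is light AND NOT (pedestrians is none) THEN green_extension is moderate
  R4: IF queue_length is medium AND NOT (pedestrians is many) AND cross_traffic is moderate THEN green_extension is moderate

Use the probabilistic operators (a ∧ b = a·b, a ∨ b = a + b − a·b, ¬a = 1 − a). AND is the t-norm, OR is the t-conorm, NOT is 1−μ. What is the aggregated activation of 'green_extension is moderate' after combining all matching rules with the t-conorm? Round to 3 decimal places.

R1: light=0.88, ¬medium=1−0.72=0.28, many=0.52; AND[a·b] → w = 0.1281
R2: long=0.82, ¬none=1−0.70=0.30; AND[a·b] → w = 0.2460
R3: light=0.88, ¬none=1−0.70=0.30; AND[a·b] → w = 0.2640
R4: medium=0.72, ¬many=1−0.52=0.48, moderate=0.95; AND[a·b] → w = 0.3283
Rules with consequent 'moderate': {R3, R4} → strengths 0.2640, 0.3283
Aggregate via t-conorm [a + b − a·b]: 0.5056

0.506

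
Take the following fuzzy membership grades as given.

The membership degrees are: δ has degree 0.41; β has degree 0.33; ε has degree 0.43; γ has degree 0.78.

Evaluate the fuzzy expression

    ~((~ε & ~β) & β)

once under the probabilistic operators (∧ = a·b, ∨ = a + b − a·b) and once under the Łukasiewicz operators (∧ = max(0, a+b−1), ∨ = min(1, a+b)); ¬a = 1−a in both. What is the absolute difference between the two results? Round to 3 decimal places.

Under probabilistic:
  ~ε = 1 − 0.4300 = 0.5700
  ~β = 1 − 0.3300 = 0.6700
  ~ε & ~β = a·b on (0.5700, 0.6700) = 0.3819
  (~ε & ~β) & β = a·b on (0.3819, 0.3300) = 0.1260
  ~((~ε & ~β) & β) = 1 − 0.1260 = 0.8740
  → value = 0.8740
Under Łukasiewicz:
  ~ε = 1 − 0.43 = 0.57
  ~β = 1 − 0.33 = 0.67
  ~ε & ~β = max(0, a+b−1) on (0.57, 0.67) = 0.24
  (~ε & ~β) & β = max(0, a+b−1) on (0.24, 0.33) = 0.00
  ~((~ε & ~β) & β) = 1 − 0.00 = 1.00
  → value = 1.0000
|0.8740 − 1.0000| = 0.126

0.126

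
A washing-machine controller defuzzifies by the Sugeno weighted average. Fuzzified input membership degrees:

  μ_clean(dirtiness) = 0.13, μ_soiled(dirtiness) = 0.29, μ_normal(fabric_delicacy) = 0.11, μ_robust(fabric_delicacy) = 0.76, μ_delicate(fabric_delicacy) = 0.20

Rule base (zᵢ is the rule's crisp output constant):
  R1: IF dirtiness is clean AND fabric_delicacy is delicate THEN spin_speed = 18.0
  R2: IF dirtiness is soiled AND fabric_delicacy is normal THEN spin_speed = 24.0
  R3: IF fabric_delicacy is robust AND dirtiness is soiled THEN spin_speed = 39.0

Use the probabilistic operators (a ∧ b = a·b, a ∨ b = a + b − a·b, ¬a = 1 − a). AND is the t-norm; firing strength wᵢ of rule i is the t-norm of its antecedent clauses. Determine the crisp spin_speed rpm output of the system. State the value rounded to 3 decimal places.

R1 (z=18.0): clean=0.13, delicate=0.20; AND[a·b] → w = 0.0260
R2 (z=24.0): soiled=0.29, normal=0.11; AND[a·b] → w = 0.0319
R3 (z=39.0): robust=0.76, soiled=0.29; AND[a·b] → w = 0.2204
Weighted average = (0.0260·18.0 + 0.0319·24.0 + 0.2204·39.0) / (0.0260 + 0.0319 + 0.2204)
  = 9.8292 / 0.2783 = 35.319

35.319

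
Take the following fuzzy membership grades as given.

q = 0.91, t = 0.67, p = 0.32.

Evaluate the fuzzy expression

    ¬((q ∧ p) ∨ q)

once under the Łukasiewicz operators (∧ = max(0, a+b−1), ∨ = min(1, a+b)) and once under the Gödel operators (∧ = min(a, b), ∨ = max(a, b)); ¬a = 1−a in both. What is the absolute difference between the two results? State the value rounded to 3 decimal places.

Under Łukasiewicz:
  q ∧ p = max(0, a+b−1) on (0.91, 0.32) = 0.23
  (q ∧ p) ∨ q = min(1, a+b) on (0.23, 0.91) = 1.00
  ¬((q ∧ p) ∨ q) = 1 − 1.00 = 0.00
  → value = 0.0000
Under Gödel:
  q ∧ p = min(a, b) on (0.91, 0.32) = 0.32
  (q ∧ p) ∨ q = max(a, b) on (0.32, 0.91) = 0.91
  ¬((q ∧ p) ∨ q) = 1 − 0.91 = 0.09
  → value = 0.0900
|0.0000 − 0.0900| = 0.090

0.090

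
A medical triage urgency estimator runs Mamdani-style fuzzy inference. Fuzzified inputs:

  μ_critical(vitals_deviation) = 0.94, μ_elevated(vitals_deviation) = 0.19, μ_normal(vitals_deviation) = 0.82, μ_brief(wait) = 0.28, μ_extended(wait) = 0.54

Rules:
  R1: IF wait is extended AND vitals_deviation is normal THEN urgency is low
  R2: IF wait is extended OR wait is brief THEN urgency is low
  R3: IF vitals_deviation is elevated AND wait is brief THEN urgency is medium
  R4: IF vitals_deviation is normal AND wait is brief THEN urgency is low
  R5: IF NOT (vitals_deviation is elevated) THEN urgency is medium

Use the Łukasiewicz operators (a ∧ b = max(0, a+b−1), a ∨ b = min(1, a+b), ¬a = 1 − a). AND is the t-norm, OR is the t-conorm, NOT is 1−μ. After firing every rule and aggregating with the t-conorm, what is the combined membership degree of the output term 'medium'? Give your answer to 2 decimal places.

R1: extended=0.54, normal=0.82; AND[max(0, a+b−1)] → w = 0.36
R2: extended=0.54, brief=0.28; OR[min(1, a+b)] → w = 0.82
R3: elevated=0.19, brief=0.28; AND[max(0, a+b−1)] → w = 0.00
R4: normal=0.82, brief=0.28; AND[max(0, a+b−1)] → w = 0.10
R5: ¬elevated=1−0.19=0.81 → w = 0.81
Rules with consequent 'medium': {R3, R5} → strengths 0.00, 0.81
Aggregate via t-conorm [min(1, a+b)]: 0.81

0.81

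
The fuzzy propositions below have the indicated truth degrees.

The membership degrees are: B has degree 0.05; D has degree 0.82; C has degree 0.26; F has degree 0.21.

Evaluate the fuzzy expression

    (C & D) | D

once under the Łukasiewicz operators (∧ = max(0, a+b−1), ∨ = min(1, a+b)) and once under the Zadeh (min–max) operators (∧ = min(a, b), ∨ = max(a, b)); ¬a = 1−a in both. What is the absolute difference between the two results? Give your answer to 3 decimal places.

0.080

Under Łukasiewicz:
  C & D = max(0, a+b−1) on (0.26, 0.82) = 0.08
  (C & D) | D = min(1, a+b) on (0.08, 0.82) = 0.90
  → value = 0.9000
Under Zadeh (min–max):
  C & D = min(a, b) on (0.26, 0.82) = 0.26
  (C & D) | D = max(a, b) on (0.26, 0.82) = 0.82
  → value = 0.8200
|0.9000 − 0.8200| = 0.080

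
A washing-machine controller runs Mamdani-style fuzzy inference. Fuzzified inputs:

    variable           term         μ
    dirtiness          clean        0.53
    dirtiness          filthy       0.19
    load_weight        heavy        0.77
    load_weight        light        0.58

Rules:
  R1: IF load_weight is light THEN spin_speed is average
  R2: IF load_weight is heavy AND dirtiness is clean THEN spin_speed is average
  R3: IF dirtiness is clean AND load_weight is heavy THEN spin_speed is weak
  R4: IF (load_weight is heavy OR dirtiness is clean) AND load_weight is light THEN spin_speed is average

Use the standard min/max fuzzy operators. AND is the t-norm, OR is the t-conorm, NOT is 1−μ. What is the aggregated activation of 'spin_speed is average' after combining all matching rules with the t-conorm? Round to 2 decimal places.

0.58

R1: light=0.58 → w = 0.58
R2: heavy=0.77, clean=0.53; AND[min(a, b)] → w = 0.53
R3: clean=0.53, heavy=0.77; AND[min(a, b)] → w = 0.53
R4: (heavy=0.77 OR clean=0.53) = 0.77; AND[min(a, b)] with light=0.58 → w = 0.58
Rules with consequent 'average': {R1, R2, R4} → strengths 0.58, 0.53, 0.58
Aggregate via t-conorm [max(a, b)]: 0.58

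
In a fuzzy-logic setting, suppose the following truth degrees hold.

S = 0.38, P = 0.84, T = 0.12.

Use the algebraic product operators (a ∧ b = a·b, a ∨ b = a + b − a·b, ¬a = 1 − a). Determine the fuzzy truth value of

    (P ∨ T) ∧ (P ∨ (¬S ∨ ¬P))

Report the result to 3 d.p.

0.815

P ∨ T = a + b − a·b on (0.8400, 0.1200) = 0.8592
¬S = 1 − 0.3800 = 0.6200
¬P = 1 − 0.8400 = 0.1600
¬S ∨ ¬P = a + b − a·b on (0.6200, 0.1600) = 0.6808
P ∨ (¬S ∨ ¬P) = a + b − a·b on (0.8400, 0.6808) = 0.9489
(P ∨ T) ∧ (P ∨ (¬S ∨ ¬P)) = a·b on (0.8592, 0.9489) = 0.8153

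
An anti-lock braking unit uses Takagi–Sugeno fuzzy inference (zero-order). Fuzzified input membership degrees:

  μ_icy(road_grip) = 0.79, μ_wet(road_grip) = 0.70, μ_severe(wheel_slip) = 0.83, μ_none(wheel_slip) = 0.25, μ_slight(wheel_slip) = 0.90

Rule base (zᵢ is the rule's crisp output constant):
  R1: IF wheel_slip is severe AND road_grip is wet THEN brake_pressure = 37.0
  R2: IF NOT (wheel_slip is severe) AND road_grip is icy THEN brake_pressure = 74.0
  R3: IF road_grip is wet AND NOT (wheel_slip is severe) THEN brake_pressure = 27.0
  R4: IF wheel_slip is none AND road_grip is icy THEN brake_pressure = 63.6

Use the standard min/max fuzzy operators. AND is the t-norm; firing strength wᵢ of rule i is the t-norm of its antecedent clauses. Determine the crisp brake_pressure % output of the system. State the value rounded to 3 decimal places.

45.713

R1 (z=37.0): severe=0.83, wet=0.70; AND[min(a, b)] → w = 0.70
R2 (z=74.0): ¬severe=1−0.83=0.17, icy=0.79; AND[min(a, b)] → w = 0.17
R3 (z=27.0): wet=0.70, ¬severe=1−0.83=0.17; AND[min(a, b)] → w = 0.17
R4 (z=63.6): none=0.25, icy=0.79; AND[min(a, b)] → w = 0.25
Weighted average = (0.70·37.0 + 0.17·74.0 + 0.17·27.0 + 0.25·63.6) / (0.70 + 0.17 + 0.17 + 0.25)
  = 58.9700 / 1.2900 = 45.713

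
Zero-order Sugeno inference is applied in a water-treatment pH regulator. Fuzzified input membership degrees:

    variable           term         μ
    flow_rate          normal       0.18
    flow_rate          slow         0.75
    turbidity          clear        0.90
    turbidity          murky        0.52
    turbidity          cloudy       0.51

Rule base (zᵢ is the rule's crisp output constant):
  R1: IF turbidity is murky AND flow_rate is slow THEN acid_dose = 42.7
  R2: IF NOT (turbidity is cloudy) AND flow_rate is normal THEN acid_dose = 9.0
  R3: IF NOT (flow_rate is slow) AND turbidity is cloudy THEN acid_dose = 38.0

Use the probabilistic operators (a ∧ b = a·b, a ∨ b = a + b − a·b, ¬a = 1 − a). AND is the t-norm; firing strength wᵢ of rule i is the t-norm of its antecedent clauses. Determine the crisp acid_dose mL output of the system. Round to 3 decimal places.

36.803

R1 (z=42.7): murky=0.52, slow=0.75; AND[a·b] → w = 0.3900
R2 (z=9.0): ¬cloudy=1−0.51=0.49, normal=0.18; AND[a·b] → w = 0.0882
R3 (z=38.0): ¬slow=1−0.75=0.25, cloudy=0.51; AND[a·b] → w = 0.1275
Weighted average = (0.3900·42.7 + 0.0882·9.0 + 0.1275·38.0) / (0.3900 + 0.0882 + 0.1275)
  = 22.2918 / 0.6057 = 36.803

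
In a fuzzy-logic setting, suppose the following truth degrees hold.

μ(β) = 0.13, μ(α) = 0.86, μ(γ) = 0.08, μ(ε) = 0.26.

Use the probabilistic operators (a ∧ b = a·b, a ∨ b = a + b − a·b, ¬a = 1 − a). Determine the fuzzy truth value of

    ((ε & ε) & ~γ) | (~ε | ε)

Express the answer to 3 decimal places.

ε & ε = a·b on (0.2600, 0.2600) = 0.0676
~γ = 1 − 0.0800 = 0.9200
(ε & ε) & ~γ = a·b on (0.0676, 0.9200) = 0.0622
~ε = 1 − 0.2600 = 0.7400
~ε | ε = a + b − a·b on (0.7400, 0.2600) = 0.8076
((ε & ε) & ~γ) | (~ε | ε) = a + b − a·b on (0.0622, 0.8076) = 0.8196

0.820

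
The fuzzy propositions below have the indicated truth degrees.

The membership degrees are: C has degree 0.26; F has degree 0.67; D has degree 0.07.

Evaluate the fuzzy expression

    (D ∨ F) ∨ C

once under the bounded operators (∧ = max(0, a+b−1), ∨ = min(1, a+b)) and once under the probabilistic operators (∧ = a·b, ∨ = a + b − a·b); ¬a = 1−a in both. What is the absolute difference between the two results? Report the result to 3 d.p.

0.227

Under bounded:
  D ∨ F = min(1, a+b) on (0.07, 0.67) = 0.74
  (D ∨ F) ∨ C = min(1, a+b) on (0.74, 0.26) = 1.00
  → value = 1.0000
Under probabilistic:
  D ∨ F = a + b − a·b on (0.0700, 0.6700) = 0.6931
  (D ∨ F) ∨ C = a + b − a·b on (0.6931, 0.2600) = 0.7729
  → value = 0.7729
|1.0000 − 0.7729| = 0.227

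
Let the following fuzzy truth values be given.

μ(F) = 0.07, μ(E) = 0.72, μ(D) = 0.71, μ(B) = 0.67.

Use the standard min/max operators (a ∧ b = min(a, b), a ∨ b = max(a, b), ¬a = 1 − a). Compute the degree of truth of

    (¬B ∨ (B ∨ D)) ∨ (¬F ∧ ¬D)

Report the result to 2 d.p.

0.71

¬B = 1 − 0.67 = 0.33
B ∨ D = max(a, b) on (0.67, 0.71) = 0.71
¬B ∨ (B ∨ D) = max(a, b) on (0.33, 0.71) = 0.71
¬F = 1 − 0.07 = 0.93
¬D = 1 − 0.71 = 0.29
¬F ∧ ¬D = min(a, b) on (0.93, 0.29) = 0.29
(¬B ∨ (B ∨ D)) ∨ (¬F ∧ ¬D) = max(a, b) on (0.71, 0.29) = 0.71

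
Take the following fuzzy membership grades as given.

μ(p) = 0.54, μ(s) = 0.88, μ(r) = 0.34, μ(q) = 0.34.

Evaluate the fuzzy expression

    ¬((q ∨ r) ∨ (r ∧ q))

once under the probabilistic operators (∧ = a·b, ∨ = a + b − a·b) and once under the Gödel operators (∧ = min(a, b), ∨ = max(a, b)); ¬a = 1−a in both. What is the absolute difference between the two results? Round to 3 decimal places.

0.275

Under probabilistic:
  q ∨ r = a + b − a·b on (0.3400, 0.3400) = 0.5644
  r ∧ q = a·b on (0.3400, 0.3400) = 0.1156
  (q ∨ r) ∨ (r ∧ q) = a + b − a·b on (0.5644, 0.1156) = 0.6148
  ¬((q ∨ r) ∨ (r ∧ q)) = 1 − 0.6148 = 0.3852
  → value = 0.3852
Under Gödel:
  q ∨ r = max(a, b) on (0.34, 0.34) = 0.34
  r ∧ q = min(a, b) on (0.34, 0.34) = 0.34
  (q ∨ r) ∨ (r ∧ q) = max(a, b) on (0.34, 0.34) = 0.34
  ¬((q ∨ r) ∨ (r ∧ q)) = 1 − 0.34 = 0.66
  → value = 0.6600
|0.3852 − 0.6600| = 0.275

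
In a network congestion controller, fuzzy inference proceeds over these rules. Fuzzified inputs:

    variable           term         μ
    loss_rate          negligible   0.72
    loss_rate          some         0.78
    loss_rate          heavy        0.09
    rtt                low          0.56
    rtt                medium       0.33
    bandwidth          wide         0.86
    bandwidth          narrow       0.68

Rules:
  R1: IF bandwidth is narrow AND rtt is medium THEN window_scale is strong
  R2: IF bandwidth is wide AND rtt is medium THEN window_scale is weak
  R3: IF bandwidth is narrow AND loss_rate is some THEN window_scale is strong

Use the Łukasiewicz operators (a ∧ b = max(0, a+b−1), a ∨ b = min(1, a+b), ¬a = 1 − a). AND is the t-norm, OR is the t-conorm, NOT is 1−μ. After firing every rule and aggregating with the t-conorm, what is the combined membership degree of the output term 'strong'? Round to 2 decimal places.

R1: narrow=0.68, medium=0.33; AND[max(0, a+b−1)] → w = 0.01
R2: wide=0.86, medium=0.33; AND[max(0, a+b−1)] → w = 0.19
R3: narrow=0.68, some=0.78; AND[max(0, a+b−1)] → w = 0.46
Rules with consequent 'strong': {R1, R3} → strengths 0.01, 0.46
Aggregate via t-conorm [min(1, a+b)]: 0.47

0.47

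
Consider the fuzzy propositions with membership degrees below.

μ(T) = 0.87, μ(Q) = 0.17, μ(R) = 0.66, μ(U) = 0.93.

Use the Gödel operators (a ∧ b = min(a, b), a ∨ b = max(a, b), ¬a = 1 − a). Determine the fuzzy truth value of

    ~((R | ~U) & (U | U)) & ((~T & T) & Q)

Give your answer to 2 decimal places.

0.13

~U = 1 − 0.93 = 0.07
R | ~U = max(a, b) on (0.66, 0.07) = 0.66
U | U = max(a, b) on (0.93, 0.93) = 0.93
(R | ~U) & (U | U) = min(a, b) on (0.66, 0.93) = 0.66
~((R | ~U) & (U | U)) = 1 − 0.66 = 0.34
~T = 1 − 0.87 = 0.13
~T & T = min(a, b) on (0.13, 0.87) = 0.13
(~T & T) & Q = min(a, b) on (0.13, 0.17) = 0.13
~((R | ~U) & (U | U)) & ((~T & T) & Q) = min(a, b) on (0.34, 0.13) = 0.13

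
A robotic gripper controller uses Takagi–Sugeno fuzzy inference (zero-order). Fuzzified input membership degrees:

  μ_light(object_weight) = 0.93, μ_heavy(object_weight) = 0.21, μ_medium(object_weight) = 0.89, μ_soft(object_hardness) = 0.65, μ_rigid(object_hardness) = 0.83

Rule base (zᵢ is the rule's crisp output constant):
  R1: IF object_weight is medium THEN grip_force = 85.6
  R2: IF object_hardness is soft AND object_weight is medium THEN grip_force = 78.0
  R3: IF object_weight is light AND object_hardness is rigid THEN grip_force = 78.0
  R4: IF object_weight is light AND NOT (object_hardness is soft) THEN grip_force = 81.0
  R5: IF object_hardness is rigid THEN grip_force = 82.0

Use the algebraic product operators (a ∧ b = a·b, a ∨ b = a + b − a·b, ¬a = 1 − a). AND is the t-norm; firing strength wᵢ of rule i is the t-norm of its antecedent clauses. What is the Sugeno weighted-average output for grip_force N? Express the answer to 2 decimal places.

81.26

R1 (z=85.6): medium=0.89 → w = 0.8900
R2 (z=78.0): soft=0.65, medium=0.89; AND[a·b] → w = 0.5785
R3 (z=78.0): light=0.93, rigid=0.83; AND[a·b] → w = 0.7719
R4 (z=81.0): light=0.93, ¬soft=1−0.65=0.35; AND[a·b] → w = 0.3255
R5 (z=82.0): rigid=0.83 → w = 0.8300
Weighted average = (0.8900·85.6 + 0.5785·78.0 + 0.7719·78.0 + 0.3255·81.0 + 0.8300·82.0) / (0.8900 + 0.5785 + 0.7719 + 0.3255 + 0.8300)
  = 275.9407 / 3.3959 = 81.26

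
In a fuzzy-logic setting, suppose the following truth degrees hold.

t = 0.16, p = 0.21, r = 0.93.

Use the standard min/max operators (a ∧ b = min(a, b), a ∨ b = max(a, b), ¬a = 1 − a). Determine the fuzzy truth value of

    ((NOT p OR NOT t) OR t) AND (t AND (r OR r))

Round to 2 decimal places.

0.16

NOT p = 1 − 0.21 = 0.79
NOT t = 1 − 0.16 = 0.84
NOT p OR NOT t = max(a, b) on (0.79, 0.84) = 0.84
(NOT p OR NOT t) OR t = max(a, b) on (0.84, 0.16) = 0.84
r OR r = max(a, b) on (0.93, 0.93) = 0.93
t AND (r OR r) = min(a, b) on (0.16, 0.93) = 0.16
((NOT p OR NOT t) OR t) AND (t AND (r OR r)) = min(a, b) on (0.84, 0.16) = 0.16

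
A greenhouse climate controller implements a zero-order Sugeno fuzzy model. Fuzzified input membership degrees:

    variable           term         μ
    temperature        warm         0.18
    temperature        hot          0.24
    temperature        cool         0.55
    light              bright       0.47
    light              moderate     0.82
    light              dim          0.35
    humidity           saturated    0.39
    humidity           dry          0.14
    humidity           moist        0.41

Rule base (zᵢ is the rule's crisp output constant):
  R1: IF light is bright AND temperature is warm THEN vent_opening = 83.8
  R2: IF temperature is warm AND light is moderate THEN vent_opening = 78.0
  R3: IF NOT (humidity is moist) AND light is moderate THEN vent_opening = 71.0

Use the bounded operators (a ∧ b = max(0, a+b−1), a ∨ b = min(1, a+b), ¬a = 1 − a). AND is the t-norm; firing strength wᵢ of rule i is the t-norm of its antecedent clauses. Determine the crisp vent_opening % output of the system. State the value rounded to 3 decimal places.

71.000

R1 (z=83.8): bright=0.47, warm=0.18; AND[max(0, a+b−1)] → w = 0.00
R2 (z=78.0): warm=0.18, moderate=0.82; AND[max(0, a+b−1)] → w = 0.00
R3 (z=71.0): ¬moist=1−0.41=0.59, moderate=0.82; AND[max(0, a+b−1)] → w = 0.41
Weighted average = (0.00·83.8 + 0.00·78.0 + 0.41·71.0) / (0.00 + 0.00 + 0.41)
  = 29.1100 / 0.4100 = 71.000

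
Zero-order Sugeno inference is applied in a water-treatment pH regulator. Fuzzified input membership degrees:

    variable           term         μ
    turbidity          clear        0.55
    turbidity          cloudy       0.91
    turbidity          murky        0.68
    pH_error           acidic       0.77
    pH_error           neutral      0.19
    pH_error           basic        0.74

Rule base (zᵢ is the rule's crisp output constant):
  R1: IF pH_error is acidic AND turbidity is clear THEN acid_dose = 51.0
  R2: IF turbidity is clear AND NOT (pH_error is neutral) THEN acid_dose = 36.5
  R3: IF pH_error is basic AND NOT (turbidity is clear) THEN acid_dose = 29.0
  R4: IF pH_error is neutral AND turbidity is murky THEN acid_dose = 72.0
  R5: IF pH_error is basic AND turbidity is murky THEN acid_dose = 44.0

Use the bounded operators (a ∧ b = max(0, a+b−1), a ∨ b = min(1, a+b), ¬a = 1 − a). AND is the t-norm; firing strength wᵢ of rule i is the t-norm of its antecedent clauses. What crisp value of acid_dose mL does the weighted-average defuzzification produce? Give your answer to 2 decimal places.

41.43

R1 (z=51.0): acidic=0.77, clear=0.55; AND[max(0, a+b−1)] → w = 0.32
R2 (z=36.5): clear=0.55, ¬neutral=1−0.19=0.81; AND[max(0, a+b−1)] → w = 0.36
R3 (z=29.0): basic=0.74, ¬clear=1−0.55=0.45; AND[max(0, a+b−1)] → w = 0.19
R4 (z=72.0): neutral=0.19, murky=0.68; AND[max(0, a+b−1)] → w = 0.00
R5 (z=44.0): basic=0.74, murky=0.68; AND[max(0, a+b−1)] → w = 0.42
Weighted average = (0.32·51.0 + 0.36·36.5 + 0.19·29.0 + 0.00·72.0 + 0.42·44.0) / (0.32 + 0.36 + 0.19 + 0.00 + 0.42)
  = 53.4500 / 1.2900 = 41.43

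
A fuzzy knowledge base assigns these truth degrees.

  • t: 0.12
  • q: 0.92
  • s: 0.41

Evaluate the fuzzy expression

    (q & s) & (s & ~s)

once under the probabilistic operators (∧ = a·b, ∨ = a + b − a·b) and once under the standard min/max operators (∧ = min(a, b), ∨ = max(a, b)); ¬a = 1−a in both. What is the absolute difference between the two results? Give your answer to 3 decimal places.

0.319

Under probabilistic:
  q & s = a·b on (0.9200, 0.4100) = 0.3772
  ~s = 1 − 0.4100 = 0.5900
  s & ~s = a·b on (0.4100, 0.5900) = 0.2419
  (q & s) & (s & ~s) = a·b on (0.3772, 0.2419) = 0.0912
  → value = 0.0912
Under standard min/max:
  q & s = min(a, b) on (0.92, 0.41) = 0.41
  ~s = 1 − 0.41 = 0.59
  s & ~s = min(a, b) on (0.41, 0.59) = 0.41
  (q & s) & (s & ~s) = min(a, b) on (0.41, 0.41) = 0.41
  → value = 0.4100
|0.0912 − 0.4100| = 0.319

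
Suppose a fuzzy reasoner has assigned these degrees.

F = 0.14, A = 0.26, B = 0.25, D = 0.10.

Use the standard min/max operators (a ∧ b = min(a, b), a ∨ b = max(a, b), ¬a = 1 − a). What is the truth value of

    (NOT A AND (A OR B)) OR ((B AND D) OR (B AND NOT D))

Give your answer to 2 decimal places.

NOT A = 1 − 0.26 = 0.74
A OR B = max(a, b) on (0.26, 0.25) = 0.26
NOT A AND (A OR B) = min(a, b) on (0.74, 0.26) = 0.26
B AND D = min(a, b) on (0.25, 0.10) = 0.10
NOT D = 1 − 0.10 = 0.90
B AND NOT D = min(a, b) on (0.25, 0.90) = 0.25
(B AND D) OR (B AND NOT D) = max(a, b) on (0.10, 0.25) = 0.25
(NOT A AND (A OR B)) OR ((B AND D) OR (B AND NOT D)) = max(a, b) on (0.26, 0.25) = 0.26

0.26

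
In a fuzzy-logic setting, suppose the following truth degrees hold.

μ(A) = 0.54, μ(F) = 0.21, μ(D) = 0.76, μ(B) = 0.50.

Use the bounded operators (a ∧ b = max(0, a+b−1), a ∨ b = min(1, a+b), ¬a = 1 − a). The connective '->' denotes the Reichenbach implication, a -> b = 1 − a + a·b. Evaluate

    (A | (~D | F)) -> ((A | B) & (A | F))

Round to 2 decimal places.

0.75

~D = 1 − 0.76 = 0.24
~D | F = min(1, a+b) on (0.24, 0.21) = 0.45
A | (~D | F) = min(1, a+b) on (0.54, 0.45) = 0.99
A | B = min(1, a+b) on (0.54, 0.50) = 1.00
A | F = min(1, a+b) on (0.54, 0.21) = 0.75
(A | B) & (A | F) = max(0, a+b−1) on (1.00, 0.75) = 0.75
(A | (~D | F)) -> ((A | B) & (A | F))  [Reichenbach: 1 − a + a·b] with a=0.99, b=0.75 → 0.75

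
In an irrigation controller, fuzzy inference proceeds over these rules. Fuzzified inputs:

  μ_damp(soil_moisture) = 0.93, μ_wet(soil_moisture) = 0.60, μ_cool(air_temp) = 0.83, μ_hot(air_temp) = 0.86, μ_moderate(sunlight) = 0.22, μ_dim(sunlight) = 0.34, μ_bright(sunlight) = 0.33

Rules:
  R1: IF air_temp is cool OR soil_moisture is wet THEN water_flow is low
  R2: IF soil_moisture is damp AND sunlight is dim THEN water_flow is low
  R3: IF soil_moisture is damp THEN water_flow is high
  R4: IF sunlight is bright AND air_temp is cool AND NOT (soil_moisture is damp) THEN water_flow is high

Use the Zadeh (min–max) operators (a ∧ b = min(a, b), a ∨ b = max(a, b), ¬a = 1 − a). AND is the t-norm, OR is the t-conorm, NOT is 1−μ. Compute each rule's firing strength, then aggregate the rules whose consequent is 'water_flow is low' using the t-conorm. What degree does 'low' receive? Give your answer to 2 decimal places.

R1: cool=0.83, wet=0.60; OR[max(a, b)] → w = 0.83
R2: damp=0.93, dim=0.34; AND[min(a, b)] → w = 0.34
R3: damp=0.93 → w = 0.93
R4: bright=0.33, cool=0.83, ¬damp=1−0.93=0.07; AND[min(a, b)] → w = 0.07
Rules with consequent 'low': {R1, R2} → strengths 0.83, 0.34
Aggregate via t-conorm [max(a, b)]: 0.83

0.83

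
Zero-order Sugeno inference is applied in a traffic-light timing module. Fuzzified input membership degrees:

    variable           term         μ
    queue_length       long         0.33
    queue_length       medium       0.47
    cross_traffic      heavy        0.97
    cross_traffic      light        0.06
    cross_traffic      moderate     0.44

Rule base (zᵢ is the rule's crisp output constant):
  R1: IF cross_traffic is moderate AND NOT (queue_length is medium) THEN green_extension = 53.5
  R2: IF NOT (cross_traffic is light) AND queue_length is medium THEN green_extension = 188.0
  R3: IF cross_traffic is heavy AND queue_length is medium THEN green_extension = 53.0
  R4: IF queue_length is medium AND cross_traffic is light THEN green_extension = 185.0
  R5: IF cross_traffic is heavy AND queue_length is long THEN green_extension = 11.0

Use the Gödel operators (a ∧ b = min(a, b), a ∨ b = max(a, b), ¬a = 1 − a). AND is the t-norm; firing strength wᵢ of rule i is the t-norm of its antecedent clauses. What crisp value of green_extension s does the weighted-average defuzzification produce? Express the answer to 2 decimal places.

85.62

R1 (z=53.5): moderate=0.44, ¬medium=1−0.47=0.53; AND[min(a, b)] → w = 0.44
R2 (z=188.0): ¬light=1−0.06=0.94, medium=0.47; AND[min(a, b)] → w = 0.47
R3 (z=53.0): heavy=0.97, medium=0.47; AND[min(a, b)] → w = 0.47
R4 (z=185.0): medium=0.47, light=0.06; AND[min(a, b)] → w = 0.06
R5 (z=11.0): heavy=0.97, long=0.33; AND[min(a, b)] → w = 0.33
Weighted average = (0.44·53.5 + 0.47·188.0 + 0.47·53.0 + 0.06·185.0 + 0.33·11.0) / (0.44 + 0.47 + 0.47 + 0.06 + 0.33)
  = 151.5400 / 1.7700 = 85.62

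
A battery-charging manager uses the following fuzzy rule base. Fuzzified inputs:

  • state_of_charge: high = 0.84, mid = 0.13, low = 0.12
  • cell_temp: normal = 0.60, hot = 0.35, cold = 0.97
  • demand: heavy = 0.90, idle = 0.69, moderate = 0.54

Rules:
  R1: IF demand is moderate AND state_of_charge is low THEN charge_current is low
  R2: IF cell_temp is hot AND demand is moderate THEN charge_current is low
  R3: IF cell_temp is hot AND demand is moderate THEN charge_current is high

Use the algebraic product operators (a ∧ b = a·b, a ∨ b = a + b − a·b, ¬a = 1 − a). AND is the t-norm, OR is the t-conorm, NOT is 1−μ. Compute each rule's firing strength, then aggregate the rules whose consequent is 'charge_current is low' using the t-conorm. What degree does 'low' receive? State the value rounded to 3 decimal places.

R1: moderate=0.54, low=0.12; AND[a·b] → w = 0.0648
R2: hot=0.35, moderate=0.54; AND[a·b] → w = 0.1890
R3: hot=0.35, moderate=0.54; AND[a·b] → w = 0.1890
Rules with consequent 'low': {R1, R2} → strengths 0.0648, 0.1890
Aggregate via t-conorm [a + b − a·b]: 0.2416

0.242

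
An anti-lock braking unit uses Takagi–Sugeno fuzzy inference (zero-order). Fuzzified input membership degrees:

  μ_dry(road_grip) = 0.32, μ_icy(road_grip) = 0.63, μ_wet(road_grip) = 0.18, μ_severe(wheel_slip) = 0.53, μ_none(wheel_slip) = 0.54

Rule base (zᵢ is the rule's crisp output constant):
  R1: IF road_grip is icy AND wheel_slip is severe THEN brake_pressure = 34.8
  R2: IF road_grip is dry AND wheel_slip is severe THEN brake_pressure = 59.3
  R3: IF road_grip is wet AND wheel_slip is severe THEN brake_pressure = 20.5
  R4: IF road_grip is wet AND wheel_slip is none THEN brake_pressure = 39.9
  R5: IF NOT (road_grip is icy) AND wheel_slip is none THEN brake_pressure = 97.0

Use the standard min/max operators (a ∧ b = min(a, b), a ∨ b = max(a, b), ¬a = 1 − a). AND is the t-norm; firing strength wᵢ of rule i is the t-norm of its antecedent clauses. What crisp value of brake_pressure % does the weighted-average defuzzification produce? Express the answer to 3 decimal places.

R1 (z=34.8): icy=0.63, severe=0.53; AND[min(a, b)] → w = 0.53
R2 (z=59.3): dry=0.32, severe=0.53; AND[min(a, b)] → w = 0.32
R3 (z=20.5): wet=0.18, severe=0.53; AND[min(a, b)] → w = 0.18
R4 (z=39.9): wet=0.18, none=0.54; AND[min(a, b)] → w = 0.18
R5 (z=97.0): ¬icy=1−0.63=0.37, none=0.54; AND[min(a, b)] → w = 0.37
Weighted average = (0.53·34.8 + 0.32·59.3 + 0.18·20.5 + 0.18·39.9 + 0.37·97.0) / (0.53 + 0.32 + 0.18 + 0.18 + 0.37)
  = 84.1820 / 1.5800 = 53.280

53.280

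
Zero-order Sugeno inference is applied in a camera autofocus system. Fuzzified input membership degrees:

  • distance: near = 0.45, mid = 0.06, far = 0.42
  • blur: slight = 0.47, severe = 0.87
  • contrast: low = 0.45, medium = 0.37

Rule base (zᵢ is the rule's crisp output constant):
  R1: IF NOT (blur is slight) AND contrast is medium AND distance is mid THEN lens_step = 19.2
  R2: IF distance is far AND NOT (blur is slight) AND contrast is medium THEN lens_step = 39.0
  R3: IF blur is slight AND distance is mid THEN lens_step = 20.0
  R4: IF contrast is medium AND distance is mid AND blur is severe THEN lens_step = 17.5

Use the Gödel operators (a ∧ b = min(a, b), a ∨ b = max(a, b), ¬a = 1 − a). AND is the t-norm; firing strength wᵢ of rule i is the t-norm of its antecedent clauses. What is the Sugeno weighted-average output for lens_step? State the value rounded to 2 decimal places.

R1 (z=19.2): ¬slight=1−0.47=0.53, medium=0.37, mid=0.06; AND[min(a, b)] → w = 0.06
R2 (z=39.0): far=0.42, ¬slight=1−0.47=0.53, medium=0.37; AND[min(a, b)] → w = 0.37
R3 (z=20.0): slight=0.47, mid=0.06; AND[min(a, b)] → w = 0.06
R4 (z=17.5): medium=0.37, mid=0.06, severe=0.87; AND[min(a, b)] → w = 0.06
Weighted average = (0.06·19.2 + 0.37·39.0 + 0.06·20.0 + 0.06·17.5) / (0.06 + 0.37 + 0.06 + 0.06)
  = 17.8320 / 0.5500 = 32.42

32.42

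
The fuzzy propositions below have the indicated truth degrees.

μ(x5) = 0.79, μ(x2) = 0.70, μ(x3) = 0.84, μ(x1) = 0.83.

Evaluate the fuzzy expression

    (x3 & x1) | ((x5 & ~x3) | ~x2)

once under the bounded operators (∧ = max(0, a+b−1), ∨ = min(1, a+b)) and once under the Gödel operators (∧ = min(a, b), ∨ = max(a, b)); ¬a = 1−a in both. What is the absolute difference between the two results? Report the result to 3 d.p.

Under bounded:
  x3 & x1 = max(0, a+b−1) on (0.84, 0.83) = 0.67
  ~x3 = 1 − 0.84 = 0.16
  x5 & ~x3 = max(0, a+b−1) on (0.79, 0.16) = 0.00
  ~x2 = 1 − 0.70 = 0.30
  (x5 & ~x3) | ~x2 = min(1, a+b) on (0.00, 0.30) = 0.30
  (x3 & x1) | ((x5 & ~x3) | ~x2) = min(1, a+b) on (0.67, 0.30) = 0.97
  → value = 0.9700
Under Gödel:
  x3 & x1 = min(a, b) on (0.84, 0.83) = 0.83
  ~x3 = 1 − 0.84 = 0.16
  x5 & ~x3 = min(a, b) on (0.79, 0.16) = 0.16
  ~x2 = 1 − 0.70 = 0.30
  (x5 & ~x3) | ~x2 = max(a, b) on (0.16, 0.30) = 0.30
  (x3 & x1) | ((x5 & ~x3) | ~x2) = max(a, b) on (0.83, 0.30) = 0.83
  → value = 0.8300
|0.9700 − 0.8300| = 0.140

0.140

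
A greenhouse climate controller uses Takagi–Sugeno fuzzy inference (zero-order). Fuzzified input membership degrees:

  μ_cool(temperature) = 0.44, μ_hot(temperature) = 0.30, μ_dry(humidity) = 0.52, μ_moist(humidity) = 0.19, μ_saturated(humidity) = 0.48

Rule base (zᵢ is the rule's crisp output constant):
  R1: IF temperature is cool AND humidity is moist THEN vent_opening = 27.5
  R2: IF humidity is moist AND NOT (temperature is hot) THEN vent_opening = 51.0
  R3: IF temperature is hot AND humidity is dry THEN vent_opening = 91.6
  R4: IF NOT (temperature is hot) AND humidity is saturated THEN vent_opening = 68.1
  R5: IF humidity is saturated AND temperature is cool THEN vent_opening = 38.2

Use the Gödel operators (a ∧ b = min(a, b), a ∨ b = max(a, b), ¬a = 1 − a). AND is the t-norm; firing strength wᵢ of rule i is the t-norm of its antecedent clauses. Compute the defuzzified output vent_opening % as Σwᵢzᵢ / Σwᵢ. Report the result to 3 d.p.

57.432

R1 (z=27.5): cool=0.44, moist=0.19; AND[min(a, b)] → w = 0.19
R2 (z=51.0): moist=0.19, ¬hot=1−0.30=0.70; AND[min(a, b)] → w = 0.19
R3 (z=91.6): hot=0.30, dry=0.52; AND[min(a, b)] → w = 0.30
R4 (z=68.1): ¬hot=1−0.30=0.70, saturated=0.48; AND[min(a, b)] → w = 0.48
R5 (z=38.2): saturated=0.48, cool=0.44; AND[min(a, b)] → w = 0.44
Weighted average = (0.19·27.5 + 0.19·51.0 + 0.30·91.6 + 0.48·68.1 + 0.44·38.2) / (0.19 + 0.19 + 0.30 + 0.48 + 0.44)
  = 91.8910 / 1.6000 = 57.432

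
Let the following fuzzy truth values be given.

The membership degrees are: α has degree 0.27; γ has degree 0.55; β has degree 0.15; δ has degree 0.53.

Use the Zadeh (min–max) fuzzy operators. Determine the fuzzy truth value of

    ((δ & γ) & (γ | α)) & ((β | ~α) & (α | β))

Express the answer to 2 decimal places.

δ & γ = min(a, b) on (0.53, 0.55) = 0.53
γ | α = max(a, b) on (0.55, 0.27) = 0.55
(δ & γ) & (γ | α) = min(a, b) on (0.53, 0.55) = 0.53
~α = 1 − 0.27 = 0.73
β | ~α = max(a, b) on (0.15, 0.73) = 0.73
α | β = max(a, b) on (0.27, 0.15) = 0.27
(β | ~α) & (α | β) = min(a, b) on (0.73, 0.27) = 0.27
((δ & γ) & (γ | α)) & ((β | ~α) & (α | β)) = min(a, b) on (0.53, 0.27) = 0.27

0.27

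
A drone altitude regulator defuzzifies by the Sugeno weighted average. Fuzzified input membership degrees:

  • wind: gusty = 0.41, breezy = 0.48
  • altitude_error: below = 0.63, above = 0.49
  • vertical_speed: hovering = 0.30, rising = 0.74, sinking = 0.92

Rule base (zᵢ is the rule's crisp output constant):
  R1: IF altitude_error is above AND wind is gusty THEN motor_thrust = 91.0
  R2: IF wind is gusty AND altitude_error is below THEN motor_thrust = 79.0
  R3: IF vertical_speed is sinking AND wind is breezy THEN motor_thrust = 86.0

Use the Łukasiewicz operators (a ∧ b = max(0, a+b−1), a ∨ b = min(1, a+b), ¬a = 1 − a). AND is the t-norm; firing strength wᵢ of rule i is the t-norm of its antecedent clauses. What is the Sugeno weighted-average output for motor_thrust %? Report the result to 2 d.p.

85.36

R1 (z=91.0): above=0.49, gusty=0.41; AND[max(0, a+b−1)] → w = 0.00
R2 (z=79.0): gusty=0.41, below=0.63; AND[max(0, a+b−1)] → w = 0.04
R3 (z=86.0): sinking=0.92, breezy=0.48; AND[max(0, a+b−1)] → w = 0.40
Weighted average = (0.00·91.0 + 0.04·79.0 + 0.40·86.0) / (0.00 + 0.04 + 0.40)
  = 37.5600 / 0.4400 = 85.36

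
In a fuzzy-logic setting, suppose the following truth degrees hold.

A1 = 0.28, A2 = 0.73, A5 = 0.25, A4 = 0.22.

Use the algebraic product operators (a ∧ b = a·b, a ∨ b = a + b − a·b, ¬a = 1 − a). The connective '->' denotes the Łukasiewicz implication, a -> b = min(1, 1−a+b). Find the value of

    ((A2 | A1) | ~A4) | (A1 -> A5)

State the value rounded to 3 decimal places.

0.999

A2 | A1 = a + b − a·b on (0.7300, 0.2800) = 0.8056
~A4 = 1 − 0.2200 = 0.7800
(A2 | A1) | ~A4 = a + b − a·b on (0.8056, 0.7800) = 0.9572
A1 -> A5  [Łukasiewicz: min(1, 1−a+b)] with a=0.2800, b=0.2500 → 0.9700
((A2 | A1) | ~A4) | (A1 -> A5) = a + b − a·b on (0.9572, 0.9700) = 0.9987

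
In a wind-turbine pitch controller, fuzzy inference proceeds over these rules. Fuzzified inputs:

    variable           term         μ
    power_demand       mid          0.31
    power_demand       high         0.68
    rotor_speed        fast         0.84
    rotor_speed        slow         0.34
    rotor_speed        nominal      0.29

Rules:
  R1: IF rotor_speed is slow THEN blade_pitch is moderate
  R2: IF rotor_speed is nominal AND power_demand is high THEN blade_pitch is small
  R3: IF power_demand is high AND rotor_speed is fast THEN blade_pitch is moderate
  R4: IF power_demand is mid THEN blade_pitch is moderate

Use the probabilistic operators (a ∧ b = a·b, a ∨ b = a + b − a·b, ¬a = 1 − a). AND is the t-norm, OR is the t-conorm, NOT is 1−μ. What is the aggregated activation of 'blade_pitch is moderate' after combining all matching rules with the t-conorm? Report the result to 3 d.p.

0.805

R1: slow=0.34 → w = 0.3400
R2: nominal=0.29, high=0.68; AND[a·b] → w = 0.1972
R3: high=0.68, fast=0.84; AND[a·b] → w = 0.5712
R4: mid=0.31 → w = 0.3100
Rules with consequent 'moderate': {R1, R3, R4} → strengths 0.3400, 0.5712, 0.3100
Aggregate via t-conorm [a + b − a·b]: 0.8047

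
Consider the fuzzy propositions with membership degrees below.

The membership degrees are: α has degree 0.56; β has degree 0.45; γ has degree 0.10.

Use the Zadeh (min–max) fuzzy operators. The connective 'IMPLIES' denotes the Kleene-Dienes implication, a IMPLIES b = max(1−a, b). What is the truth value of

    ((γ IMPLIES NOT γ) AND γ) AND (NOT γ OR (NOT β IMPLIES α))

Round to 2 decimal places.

NOT γ = 1 − 0.10 = 0.90
γ IMPLIES NOT γ  [Kleene-Dienes: max(1−a, b)] with a=0.10, b=0.90 → 0.90
(γ IMPLIES NOT γ) AND γ = min(a, b) on (0.90, 0.10) = 0.10
NOT γ = 1 − 0.10 = 0.90
NOT β = 1 − 0.45 = 0.55
NOT β IMPLIES α  [Kleene-Dienes: max(1−a, b)] with a=0.55, b=0.56 → 0.56
NOT γ OR (NOT β IMPLIES α) = max(a, b) on (0.90, 0.56) = 0.90
((γ IMPLIES NOT γ) AND γ) AND (NOT γ OR (NOT β IMPLIES α)) = min(a, b) on (0.10, 0.90) = 0.10

0.10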